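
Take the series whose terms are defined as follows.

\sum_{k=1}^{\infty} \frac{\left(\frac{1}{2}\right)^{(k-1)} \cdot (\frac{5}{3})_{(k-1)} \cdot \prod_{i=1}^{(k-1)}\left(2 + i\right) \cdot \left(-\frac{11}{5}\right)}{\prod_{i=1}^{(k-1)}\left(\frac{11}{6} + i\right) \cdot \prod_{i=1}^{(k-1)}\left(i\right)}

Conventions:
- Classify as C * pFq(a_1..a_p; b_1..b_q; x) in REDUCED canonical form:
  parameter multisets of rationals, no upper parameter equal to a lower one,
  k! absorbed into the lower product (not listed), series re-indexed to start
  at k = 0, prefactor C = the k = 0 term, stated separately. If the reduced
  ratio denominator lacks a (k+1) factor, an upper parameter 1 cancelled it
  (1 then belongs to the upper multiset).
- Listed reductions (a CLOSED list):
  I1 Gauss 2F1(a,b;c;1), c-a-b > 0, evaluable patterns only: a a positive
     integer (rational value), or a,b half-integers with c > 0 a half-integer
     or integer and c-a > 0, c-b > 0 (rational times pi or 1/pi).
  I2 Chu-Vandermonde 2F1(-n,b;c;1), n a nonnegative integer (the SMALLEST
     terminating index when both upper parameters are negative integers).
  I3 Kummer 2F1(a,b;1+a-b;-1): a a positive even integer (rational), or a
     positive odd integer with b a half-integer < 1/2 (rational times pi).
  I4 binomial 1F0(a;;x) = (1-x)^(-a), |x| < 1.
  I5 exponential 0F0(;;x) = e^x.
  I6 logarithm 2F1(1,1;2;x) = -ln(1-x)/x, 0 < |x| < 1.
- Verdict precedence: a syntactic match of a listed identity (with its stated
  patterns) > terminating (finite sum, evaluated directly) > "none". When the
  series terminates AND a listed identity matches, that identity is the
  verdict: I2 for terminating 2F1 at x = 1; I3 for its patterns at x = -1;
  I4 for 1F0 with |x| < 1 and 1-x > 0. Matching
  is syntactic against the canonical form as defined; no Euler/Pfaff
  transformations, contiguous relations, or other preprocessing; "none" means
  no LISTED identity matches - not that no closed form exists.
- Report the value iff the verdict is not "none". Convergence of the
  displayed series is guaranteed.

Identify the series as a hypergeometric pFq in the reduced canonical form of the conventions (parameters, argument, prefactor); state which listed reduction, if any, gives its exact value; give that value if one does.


Prefactor -\frac{11}{5}, argument \frac{1}{2}: 2F1 with upper {\frac{5}{3}, 3} over lower {\frac{17}{6}}. Verdict: none. Every listed pattern misses the 2F1 form at \frac{1}{2}, upper {\frac{5}{3}, 3}.

The tell: t_0 = -\frac{11}{5} here, and the lower running product (C = -11/5, x = 1/2) is a rising factorial.
Adjacent-term ratio: r(k) = \frac{1}{2} * (k+\frac{5}{3}) (k+3) / [(k+\frac{17}{6}) (k+1)] - rational in k. x = \frac{1}{2}; t_0 = -\frac{11}{5}; negate the roots.


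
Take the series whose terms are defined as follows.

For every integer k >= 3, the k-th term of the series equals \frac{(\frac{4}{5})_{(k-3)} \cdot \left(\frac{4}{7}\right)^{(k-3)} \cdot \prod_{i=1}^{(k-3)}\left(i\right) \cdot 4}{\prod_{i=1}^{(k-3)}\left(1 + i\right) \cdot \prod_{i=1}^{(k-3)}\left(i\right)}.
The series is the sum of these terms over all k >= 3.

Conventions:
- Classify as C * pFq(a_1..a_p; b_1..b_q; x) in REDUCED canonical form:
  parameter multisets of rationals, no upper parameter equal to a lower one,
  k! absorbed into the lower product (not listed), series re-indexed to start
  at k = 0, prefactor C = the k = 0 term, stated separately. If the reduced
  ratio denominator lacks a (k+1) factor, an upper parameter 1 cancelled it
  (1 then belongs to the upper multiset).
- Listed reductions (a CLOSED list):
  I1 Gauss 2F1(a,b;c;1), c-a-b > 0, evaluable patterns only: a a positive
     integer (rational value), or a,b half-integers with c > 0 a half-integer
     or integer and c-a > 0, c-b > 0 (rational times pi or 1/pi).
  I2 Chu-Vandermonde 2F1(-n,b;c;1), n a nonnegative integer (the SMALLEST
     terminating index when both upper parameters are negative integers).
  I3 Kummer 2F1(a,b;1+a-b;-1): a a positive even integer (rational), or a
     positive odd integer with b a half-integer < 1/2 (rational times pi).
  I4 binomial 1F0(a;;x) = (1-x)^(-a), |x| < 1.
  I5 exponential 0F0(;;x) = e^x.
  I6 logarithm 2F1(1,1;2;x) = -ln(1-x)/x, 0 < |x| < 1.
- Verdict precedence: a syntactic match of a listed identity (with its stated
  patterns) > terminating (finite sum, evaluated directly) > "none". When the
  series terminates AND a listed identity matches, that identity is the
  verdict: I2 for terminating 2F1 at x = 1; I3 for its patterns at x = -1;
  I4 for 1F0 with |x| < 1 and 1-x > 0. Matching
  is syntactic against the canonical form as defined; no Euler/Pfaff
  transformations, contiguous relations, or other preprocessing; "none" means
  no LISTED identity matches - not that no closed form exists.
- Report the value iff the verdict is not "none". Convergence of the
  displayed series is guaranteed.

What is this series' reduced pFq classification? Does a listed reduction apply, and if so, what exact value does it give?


The tell: t_0 being 4, the product of the first k integers (prefactor 4) is k!.
Step ratio: r(k) = \frac{4}{7} * (k+\frac{4}{5}) (k+1) / [(k+2) (k+1)] - rational in k, leading ratio \frac{4}{7}; with t_0 = 4, classification follows.

Reduced: x = \frac{4}{7}, 2F1, upper = {\frac{4}{5}, 1}, lower = {2}, C = 4. Verdict: none - this 2F1 at x = \frac{4}{7} matches no listed pattern, and upper {\frac{4}{5}, 1} holds no stopper.


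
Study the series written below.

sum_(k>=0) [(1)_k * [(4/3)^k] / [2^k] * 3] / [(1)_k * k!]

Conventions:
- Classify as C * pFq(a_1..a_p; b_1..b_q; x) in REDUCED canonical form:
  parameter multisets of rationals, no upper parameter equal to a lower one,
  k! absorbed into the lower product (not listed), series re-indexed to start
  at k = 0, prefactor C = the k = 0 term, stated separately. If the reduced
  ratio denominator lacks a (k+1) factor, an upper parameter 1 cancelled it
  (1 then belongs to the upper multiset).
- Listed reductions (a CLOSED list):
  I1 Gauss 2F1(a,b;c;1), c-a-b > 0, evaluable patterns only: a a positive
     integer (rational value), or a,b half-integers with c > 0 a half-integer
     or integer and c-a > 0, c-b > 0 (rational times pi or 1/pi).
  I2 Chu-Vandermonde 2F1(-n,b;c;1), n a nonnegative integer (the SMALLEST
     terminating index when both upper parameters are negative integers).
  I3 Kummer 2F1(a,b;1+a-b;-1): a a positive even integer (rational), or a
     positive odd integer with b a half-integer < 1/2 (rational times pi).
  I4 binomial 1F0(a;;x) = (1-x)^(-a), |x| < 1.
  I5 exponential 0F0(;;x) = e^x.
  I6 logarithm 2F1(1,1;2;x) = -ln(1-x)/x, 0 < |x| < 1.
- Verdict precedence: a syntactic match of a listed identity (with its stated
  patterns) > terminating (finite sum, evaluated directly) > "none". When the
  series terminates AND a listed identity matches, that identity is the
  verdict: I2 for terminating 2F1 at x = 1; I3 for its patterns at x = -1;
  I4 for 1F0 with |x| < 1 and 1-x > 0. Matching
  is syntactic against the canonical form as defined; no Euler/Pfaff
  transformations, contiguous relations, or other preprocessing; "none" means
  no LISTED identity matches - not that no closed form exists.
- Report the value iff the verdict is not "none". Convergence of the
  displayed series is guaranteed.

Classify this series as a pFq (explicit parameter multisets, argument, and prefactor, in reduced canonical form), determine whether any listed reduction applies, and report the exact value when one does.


Reduced: x = 2/3, 0F0, upper = {-}, lower = {-}, C = 3. Verdict at x = 2/3: the I5 exponential reduction matches (the 0F0 exponential series at x = 2/3). Value: 3 * e^(2/3).

Key step: with t_0 = 3, the parameter 1 appears in both the upper and lower lists and cancels.
Ratio: r(k) = (2/3) * 1 / [(k+1)] - poly over poly, x = (2/3) from leading terms; C = 3 at k = 0.


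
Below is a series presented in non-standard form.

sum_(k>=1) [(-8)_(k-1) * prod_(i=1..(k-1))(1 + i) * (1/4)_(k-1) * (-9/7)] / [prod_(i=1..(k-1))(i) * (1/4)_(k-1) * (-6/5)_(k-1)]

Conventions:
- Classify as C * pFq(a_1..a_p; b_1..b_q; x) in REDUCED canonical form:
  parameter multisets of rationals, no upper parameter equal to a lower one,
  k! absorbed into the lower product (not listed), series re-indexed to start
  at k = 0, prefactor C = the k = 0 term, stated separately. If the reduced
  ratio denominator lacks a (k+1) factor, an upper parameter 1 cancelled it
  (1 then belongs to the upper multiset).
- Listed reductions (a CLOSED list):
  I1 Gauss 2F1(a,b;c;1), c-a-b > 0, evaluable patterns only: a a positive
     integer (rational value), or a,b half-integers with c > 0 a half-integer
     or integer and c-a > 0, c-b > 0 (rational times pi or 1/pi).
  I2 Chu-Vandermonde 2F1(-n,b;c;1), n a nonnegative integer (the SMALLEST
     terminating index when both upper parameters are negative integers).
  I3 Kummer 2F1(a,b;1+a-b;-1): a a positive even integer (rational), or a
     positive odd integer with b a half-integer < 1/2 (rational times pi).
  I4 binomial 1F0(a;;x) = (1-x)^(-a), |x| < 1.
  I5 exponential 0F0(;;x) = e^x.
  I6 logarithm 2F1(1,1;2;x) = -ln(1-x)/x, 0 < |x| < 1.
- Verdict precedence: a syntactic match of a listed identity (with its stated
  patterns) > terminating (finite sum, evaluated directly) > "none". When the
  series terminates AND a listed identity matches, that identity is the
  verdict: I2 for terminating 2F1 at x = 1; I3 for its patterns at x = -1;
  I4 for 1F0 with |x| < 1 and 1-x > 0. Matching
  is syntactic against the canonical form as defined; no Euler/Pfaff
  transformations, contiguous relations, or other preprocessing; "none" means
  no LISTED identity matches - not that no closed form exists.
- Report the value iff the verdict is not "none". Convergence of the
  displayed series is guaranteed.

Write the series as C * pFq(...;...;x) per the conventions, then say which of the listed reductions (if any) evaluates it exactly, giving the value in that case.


The tell: from the first term -9/7: the parameter 1/4 appears in both the upper and lower lists and cancels.
Adjacent-term ratio: r(k) = 1 * (k-8) (k+2) / [(k-6/5) (k+1)] - rational in k, leading ratio 1; with t_0 = -9/7, classification follows.

Reduced: x = 1, 2F1, upper = {-8, 2}, lower = {-6/5}, C = -9/7. Verdict: Chu-Vandermonde (I2) applies (terminating 2F1 at x = 1 with n = 8, b = 2, c = -6/5). Its exact value is -66/203.


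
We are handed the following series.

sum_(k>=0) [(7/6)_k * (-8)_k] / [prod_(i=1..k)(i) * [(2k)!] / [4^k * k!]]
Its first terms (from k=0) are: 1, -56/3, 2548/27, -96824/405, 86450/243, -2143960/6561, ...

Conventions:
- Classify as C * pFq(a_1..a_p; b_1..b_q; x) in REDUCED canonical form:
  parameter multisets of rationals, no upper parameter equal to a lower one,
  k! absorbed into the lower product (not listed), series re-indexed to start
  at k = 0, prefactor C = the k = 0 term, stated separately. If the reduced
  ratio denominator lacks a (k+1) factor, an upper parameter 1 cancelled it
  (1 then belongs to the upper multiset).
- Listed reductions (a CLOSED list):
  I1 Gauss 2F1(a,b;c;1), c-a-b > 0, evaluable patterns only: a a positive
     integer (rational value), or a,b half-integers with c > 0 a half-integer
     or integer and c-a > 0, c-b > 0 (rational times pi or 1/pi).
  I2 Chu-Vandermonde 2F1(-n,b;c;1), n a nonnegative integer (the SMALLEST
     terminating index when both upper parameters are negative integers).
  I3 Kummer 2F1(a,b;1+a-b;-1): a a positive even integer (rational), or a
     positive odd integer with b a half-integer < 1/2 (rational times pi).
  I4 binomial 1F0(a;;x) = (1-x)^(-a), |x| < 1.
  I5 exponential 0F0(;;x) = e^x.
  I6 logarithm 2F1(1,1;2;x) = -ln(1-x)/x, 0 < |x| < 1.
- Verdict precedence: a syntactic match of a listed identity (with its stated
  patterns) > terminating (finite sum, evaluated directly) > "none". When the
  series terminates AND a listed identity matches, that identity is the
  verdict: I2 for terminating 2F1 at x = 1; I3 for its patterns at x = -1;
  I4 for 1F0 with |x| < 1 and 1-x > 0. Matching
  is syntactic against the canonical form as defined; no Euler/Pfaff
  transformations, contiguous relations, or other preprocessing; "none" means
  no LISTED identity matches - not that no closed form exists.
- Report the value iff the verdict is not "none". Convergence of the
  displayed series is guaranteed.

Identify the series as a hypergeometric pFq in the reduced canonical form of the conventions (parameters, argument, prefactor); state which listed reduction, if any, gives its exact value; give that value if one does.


Canonical form: C = 1 times 2F1 with upper {-8, 7/6}, lower {1/2}, x = 1. Verdict at x = 1: Chu-Vandermonde (I2) matches (terminating 2F1 at x = 1 with n = 8, b = 7/6, c = 1/2). Sum: -1245184/29229255.

Key observation: t_0 being 1, the lower (2k)!/(4^k k!) block (prefactor 1) is (1/2)_k.
Adjacent-term ratio: r(k) = 1 * (k-8) (k+7/6) / [(k+1/2) (k+1)] - rational; roots negated = parameters, x = 1, C = 1.


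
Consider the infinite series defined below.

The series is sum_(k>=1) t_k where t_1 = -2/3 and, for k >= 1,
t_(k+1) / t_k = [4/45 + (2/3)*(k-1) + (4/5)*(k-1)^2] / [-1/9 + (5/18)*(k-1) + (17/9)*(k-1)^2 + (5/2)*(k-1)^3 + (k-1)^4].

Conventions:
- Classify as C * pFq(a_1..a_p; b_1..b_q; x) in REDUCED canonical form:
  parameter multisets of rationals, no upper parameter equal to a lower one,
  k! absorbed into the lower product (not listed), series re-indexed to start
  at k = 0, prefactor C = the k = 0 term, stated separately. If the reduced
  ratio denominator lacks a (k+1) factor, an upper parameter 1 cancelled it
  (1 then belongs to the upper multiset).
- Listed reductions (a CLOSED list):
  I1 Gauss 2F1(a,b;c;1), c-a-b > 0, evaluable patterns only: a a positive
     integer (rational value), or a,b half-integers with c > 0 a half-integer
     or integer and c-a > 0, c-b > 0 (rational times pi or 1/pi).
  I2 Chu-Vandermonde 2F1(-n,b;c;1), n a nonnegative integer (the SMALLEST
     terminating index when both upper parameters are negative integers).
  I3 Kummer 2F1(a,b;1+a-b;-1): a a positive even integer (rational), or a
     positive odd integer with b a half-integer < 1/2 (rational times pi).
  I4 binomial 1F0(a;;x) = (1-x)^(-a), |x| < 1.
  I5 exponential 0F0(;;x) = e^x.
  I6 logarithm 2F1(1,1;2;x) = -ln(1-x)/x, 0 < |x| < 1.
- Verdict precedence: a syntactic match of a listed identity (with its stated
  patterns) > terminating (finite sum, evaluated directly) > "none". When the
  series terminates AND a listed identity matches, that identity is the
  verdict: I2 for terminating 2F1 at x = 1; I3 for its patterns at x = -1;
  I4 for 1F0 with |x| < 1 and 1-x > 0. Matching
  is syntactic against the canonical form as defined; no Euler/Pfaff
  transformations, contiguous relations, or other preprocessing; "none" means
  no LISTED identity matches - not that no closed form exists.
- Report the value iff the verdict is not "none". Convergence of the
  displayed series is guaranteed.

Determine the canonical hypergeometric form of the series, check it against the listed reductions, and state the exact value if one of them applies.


Classification (C = -2/3): 1F2 with upper {1/6}, lower {-1/6, 1}, argument x = 4/5. Verdict: none. Every listed pattern misses the 1F2 form at 4/5, upper {1/6}.

First insight: t_0 being -2/3, the ratio is unreduced: k + 2/3 divides both sides (C = -2/3, x = 4/5).
Ratio: r(k) = (4/5) * (k+1/6) / [(k-1/6) (k+1) (k+1)] - rational in k, leading ratio (4/5); with t_0 = -2/3, classification follows.


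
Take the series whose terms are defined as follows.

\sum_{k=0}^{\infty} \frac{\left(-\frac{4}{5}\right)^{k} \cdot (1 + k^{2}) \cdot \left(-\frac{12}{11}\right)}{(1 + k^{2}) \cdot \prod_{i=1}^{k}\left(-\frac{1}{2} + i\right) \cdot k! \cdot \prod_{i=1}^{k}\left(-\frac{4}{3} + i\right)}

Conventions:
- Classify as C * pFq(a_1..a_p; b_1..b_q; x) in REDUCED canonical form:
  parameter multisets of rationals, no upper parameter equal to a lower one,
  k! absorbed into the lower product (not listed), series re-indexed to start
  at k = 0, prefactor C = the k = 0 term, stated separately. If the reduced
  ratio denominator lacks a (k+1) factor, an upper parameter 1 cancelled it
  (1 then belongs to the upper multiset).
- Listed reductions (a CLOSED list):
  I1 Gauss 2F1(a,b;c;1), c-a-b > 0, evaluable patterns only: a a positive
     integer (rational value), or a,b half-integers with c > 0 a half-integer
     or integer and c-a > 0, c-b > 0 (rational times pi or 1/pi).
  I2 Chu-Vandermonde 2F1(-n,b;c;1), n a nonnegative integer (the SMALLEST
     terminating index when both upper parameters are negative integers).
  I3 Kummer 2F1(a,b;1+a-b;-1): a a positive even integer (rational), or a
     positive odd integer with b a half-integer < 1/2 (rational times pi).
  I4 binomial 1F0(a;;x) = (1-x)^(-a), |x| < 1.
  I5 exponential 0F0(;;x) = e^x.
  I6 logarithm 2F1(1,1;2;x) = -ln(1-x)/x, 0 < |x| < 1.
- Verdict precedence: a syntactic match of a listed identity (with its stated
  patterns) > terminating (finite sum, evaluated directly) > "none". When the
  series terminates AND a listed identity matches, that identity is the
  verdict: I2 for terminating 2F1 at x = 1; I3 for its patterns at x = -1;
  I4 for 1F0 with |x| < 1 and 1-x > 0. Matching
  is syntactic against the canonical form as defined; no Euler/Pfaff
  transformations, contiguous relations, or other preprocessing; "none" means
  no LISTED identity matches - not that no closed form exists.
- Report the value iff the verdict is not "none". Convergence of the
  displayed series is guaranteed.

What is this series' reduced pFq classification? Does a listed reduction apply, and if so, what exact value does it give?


x = -\frac{4}{5} here; the reduced form reads 0F2, upper {-}, lower {-\frac{1}{3}, \frac{1}{2}}, C = -\frac{12}{11}. Verdict: none - this 0F2 at x = -\frac{4}{5} matches no listed pattern, and upper {-} holds no stopper.

Structural cue: x = -\frac{4}{5} and the lower running product (C = -12/11, x = -4/5) is a rising factorial.
Consecutive-term ratio: r(k) = -\frac{4}{5} * 1 / [(k-\frac{1}{3}) (k+\frac{1}{2}) (k+1)] - poly over poly, x = -\frac{4}{5} from leading terms; C = -\frac{12}{11} at k = 0.


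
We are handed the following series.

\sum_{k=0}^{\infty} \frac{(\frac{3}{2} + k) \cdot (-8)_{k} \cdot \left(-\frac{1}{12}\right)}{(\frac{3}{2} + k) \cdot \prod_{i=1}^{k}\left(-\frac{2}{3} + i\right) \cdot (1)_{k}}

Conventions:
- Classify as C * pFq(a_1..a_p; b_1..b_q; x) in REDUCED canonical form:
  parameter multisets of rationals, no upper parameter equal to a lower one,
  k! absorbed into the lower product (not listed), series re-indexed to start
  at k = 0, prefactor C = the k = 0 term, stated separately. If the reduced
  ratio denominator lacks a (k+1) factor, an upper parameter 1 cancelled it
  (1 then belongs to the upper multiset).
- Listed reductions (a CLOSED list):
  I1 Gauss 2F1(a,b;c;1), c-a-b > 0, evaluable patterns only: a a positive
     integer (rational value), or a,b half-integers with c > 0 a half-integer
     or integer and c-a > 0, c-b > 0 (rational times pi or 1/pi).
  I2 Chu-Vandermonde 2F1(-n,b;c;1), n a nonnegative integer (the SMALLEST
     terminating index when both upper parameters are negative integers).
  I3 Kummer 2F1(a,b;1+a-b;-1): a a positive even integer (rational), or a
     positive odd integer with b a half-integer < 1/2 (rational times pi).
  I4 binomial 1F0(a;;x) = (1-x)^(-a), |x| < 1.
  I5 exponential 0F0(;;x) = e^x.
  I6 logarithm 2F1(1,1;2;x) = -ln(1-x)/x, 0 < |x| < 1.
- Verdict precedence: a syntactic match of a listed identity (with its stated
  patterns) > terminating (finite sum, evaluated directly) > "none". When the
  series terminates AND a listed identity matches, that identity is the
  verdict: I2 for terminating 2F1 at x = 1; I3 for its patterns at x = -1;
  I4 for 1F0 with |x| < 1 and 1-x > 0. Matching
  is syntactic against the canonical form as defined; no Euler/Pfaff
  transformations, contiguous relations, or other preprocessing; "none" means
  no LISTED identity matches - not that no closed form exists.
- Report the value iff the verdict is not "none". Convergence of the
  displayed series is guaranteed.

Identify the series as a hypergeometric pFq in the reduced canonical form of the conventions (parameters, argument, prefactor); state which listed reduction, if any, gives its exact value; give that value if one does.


Classification (C = -\frac{1}{12}): 1F1 with upper {-8}, lower {\frac{1}{3}}, argument x = 1. Verdict: terminating - the sum ends at index 8 because -8 is a negative integer; exact evaluation follows. Its exact value is -\frac{69295561}{292131840}.

Key step: t_0 = -\frac{1}{12} here, and the factor k + 3/2 cancels (top and bottom), leaving C = -1/12, x = 1.
Ratio: r(k) = 1 * (k-8) / [(k+\frac{1}{3}) (k+1)] - rational in k, leading ratio 1; with t_0 = -\frac{1}{12}, classification follows.


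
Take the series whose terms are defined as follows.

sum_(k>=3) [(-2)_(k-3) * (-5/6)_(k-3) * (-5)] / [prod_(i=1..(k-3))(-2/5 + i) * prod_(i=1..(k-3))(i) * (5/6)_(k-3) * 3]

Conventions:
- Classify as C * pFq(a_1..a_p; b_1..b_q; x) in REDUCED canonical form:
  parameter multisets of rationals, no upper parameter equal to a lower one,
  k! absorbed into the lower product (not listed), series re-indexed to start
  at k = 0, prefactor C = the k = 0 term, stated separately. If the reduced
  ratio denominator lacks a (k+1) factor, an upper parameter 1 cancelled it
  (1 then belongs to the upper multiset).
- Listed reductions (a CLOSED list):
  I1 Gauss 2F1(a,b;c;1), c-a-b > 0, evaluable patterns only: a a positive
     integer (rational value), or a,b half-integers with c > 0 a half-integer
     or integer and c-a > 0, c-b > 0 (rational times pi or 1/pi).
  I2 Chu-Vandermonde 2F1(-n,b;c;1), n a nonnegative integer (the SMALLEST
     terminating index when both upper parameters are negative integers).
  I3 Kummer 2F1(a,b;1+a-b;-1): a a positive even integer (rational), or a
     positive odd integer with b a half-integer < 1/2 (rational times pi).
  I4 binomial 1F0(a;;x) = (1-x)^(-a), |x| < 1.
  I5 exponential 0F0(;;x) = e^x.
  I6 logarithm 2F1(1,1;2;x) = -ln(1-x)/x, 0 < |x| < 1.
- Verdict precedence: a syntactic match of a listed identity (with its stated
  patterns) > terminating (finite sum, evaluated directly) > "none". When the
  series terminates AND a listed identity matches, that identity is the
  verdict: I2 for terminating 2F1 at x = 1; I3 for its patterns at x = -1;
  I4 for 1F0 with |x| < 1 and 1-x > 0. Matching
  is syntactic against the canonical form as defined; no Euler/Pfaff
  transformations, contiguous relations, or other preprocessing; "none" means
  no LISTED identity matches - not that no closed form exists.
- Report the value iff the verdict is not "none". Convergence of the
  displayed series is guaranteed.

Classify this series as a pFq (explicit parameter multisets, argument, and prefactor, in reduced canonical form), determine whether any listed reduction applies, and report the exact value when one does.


At argument 1: a 2F2 with upper {-2, -5/6}, lower {3/5, 5/6}, scaled by C = -5/3. Verdict: terminating at k = 2: the factor (-2)_k kills every later term; summing the 3 survivors is exact. Hence: -1865/264.

The tell: with t_0 = -5/3, the constant factors (C = -5/3, x = 1) combine into one prefactor.
Adjacent-term ratio: r(k) = 1 * (k-2) (k-5/6) / [(k+3/5) (k+5/6) (k+1)] - rational in k, leading ratio 1; with t_0 = -5/3, classification follows.


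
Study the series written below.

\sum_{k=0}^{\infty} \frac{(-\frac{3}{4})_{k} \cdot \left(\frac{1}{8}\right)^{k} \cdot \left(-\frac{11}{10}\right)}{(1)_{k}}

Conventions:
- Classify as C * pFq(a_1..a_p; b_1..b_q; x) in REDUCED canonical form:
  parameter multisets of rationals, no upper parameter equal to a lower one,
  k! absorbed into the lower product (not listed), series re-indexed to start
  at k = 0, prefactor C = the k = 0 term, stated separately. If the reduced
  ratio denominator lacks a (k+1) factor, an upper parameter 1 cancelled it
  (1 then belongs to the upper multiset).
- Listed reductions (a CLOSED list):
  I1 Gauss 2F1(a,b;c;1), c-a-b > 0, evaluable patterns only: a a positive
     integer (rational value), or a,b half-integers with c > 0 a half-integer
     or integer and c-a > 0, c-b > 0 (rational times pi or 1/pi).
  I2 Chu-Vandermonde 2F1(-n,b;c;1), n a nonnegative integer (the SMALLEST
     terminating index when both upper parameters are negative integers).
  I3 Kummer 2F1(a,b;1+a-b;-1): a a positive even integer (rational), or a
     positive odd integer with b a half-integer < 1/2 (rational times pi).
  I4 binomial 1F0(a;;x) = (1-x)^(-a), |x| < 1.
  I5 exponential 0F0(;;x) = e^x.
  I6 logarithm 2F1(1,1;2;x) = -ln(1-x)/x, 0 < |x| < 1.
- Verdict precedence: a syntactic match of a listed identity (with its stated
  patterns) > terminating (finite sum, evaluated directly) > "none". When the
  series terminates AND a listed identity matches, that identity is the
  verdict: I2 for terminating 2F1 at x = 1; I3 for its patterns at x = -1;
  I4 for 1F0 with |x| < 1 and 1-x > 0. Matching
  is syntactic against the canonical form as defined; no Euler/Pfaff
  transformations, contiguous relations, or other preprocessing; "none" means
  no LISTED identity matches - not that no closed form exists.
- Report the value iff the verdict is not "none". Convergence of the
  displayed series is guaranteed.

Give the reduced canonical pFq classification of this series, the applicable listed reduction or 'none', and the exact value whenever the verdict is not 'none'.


The tell: with t_0 = -\frac{11}{10}, (1)_k (C = -11/10, x = 1/8) is k! itself.
Ratio: r(k) = \frac{1}{8} * (k-\frac{3}{4}) / [(k+1)] - rational; roots negated = parameters, x = \frac{1}{8}, C = -\frac{11}{10}.

x = \frac{1}{8} here; the reduced form reads 1F0, upper {-\frac{3}{4}}, lower {-}, C = -\frac{11}{10}. Verdict: this is the I4 binomial reduction (the 1F0 binomial series: exponent 3/4, x = \frac{1}{8}). Hence: \left(-\frac{11}{10}\right) \cdot \left(\frac{7}{8}\right)^{\frac{3}{4}}.


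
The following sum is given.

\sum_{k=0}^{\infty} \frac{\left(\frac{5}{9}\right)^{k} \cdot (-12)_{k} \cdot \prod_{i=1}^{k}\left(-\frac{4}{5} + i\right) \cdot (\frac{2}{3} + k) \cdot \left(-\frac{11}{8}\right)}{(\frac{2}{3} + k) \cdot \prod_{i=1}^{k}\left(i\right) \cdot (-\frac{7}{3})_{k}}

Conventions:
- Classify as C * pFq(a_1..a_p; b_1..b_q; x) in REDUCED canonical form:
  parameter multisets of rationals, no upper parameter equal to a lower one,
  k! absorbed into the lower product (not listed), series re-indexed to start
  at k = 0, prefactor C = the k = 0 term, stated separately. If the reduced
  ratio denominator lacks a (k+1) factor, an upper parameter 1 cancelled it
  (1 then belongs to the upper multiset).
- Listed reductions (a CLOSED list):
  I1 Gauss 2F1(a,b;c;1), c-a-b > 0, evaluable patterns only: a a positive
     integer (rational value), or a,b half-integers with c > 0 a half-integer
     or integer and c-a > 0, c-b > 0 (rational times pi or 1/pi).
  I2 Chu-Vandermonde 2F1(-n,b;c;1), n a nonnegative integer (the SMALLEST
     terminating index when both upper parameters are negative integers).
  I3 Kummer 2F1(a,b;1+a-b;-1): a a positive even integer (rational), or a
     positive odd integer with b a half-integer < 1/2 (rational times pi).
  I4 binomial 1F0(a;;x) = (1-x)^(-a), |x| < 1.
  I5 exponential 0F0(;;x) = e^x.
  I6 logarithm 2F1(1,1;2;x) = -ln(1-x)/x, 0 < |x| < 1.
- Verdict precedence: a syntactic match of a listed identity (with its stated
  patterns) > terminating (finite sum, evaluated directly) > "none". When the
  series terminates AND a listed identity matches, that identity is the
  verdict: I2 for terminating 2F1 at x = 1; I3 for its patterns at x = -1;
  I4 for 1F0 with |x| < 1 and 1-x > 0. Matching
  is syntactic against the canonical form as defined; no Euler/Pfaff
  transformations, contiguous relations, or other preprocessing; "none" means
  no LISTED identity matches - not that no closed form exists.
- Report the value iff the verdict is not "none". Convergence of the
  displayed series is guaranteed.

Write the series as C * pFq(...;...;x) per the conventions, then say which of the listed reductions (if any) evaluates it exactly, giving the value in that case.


Key observation: with t_0 = -\frac{11}{8}, the running product (C = -11/8) telescopes to a rising factorial.
Consecutive-term ratio: r(k) = \frac{5}{9} * (k-12) (k+\frac{1}{5}) / [(k-\frac{7}{3}) (k+1)] ; factor over Q: parameters, x = \frac{5}{9}, and C = -\frac{11}{8}.

The series (x = \frac{5}{9}) is 2F1: upper {-12, \frac{1}{5}}, lower {-\frac{7}{3}}, prefactor -\frac{11}{8}. Verdict: terminating. With -12 upstairs the series is a 13-term polynomial sum; evaluated term by term. Exact value: -\frac{2907751}{1858950}.


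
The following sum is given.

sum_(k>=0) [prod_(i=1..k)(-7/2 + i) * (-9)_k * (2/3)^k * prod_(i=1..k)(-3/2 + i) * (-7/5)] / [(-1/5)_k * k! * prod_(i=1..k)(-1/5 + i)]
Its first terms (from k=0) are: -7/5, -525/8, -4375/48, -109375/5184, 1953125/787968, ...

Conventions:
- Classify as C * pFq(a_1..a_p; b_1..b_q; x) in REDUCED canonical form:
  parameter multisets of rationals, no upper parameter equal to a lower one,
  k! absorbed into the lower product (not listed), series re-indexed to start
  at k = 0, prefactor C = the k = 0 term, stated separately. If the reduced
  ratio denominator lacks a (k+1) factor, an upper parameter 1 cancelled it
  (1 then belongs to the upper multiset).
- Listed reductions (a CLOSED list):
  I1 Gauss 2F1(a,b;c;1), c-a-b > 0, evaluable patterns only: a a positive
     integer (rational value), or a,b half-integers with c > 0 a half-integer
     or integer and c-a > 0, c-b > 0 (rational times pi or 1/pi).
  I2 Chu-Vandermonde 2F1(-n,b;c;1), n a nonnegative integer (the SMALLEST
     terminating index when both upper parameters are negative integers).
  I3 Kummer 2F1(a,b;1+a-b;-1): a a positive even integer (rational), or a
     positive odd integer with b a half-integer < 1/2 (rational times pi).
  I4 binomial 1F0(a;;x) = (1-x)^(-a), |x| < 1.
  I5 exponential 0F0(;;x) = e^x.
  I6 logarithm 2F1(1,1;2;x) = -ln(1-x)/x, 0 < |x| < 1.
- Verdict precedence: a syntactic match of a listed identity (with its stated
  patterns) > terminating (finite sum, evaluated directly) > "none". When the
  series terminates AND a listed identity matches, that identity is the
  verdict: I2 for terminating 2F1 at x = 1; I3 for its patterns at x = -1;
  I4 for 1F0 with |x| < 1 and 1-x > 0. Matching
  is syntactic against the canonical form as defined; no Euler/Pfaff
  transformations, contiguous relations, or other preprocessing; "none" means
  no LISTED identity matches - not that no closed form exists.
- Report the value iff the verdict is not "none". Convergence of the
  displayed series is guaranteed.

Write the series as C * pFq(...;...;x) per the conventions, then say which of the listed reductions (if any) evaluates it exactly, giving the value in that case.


The series (x = 2/3) is 3F2: upper {-9, -5/2, -1/2}, lower {-1/5, 4/5}, prefactor -7/5. Verdict: terminating. With -9 upstairs the series is a 10-term polynomial sum; evaluated term by term. Value: -667419938733008791182269/3766652724000545832960.

Key step: from the first term -7/5: the running product (prefactor -7/5) telescopes to a rising factorial.
Term ratio: r(k) = (2/3) * (k-9) (k-5/2) (k-1/2) / [(k-1/5) (k+4/5) (k+1)] - rational; roots negated = parameters, x = (2/3), C = -7/5.


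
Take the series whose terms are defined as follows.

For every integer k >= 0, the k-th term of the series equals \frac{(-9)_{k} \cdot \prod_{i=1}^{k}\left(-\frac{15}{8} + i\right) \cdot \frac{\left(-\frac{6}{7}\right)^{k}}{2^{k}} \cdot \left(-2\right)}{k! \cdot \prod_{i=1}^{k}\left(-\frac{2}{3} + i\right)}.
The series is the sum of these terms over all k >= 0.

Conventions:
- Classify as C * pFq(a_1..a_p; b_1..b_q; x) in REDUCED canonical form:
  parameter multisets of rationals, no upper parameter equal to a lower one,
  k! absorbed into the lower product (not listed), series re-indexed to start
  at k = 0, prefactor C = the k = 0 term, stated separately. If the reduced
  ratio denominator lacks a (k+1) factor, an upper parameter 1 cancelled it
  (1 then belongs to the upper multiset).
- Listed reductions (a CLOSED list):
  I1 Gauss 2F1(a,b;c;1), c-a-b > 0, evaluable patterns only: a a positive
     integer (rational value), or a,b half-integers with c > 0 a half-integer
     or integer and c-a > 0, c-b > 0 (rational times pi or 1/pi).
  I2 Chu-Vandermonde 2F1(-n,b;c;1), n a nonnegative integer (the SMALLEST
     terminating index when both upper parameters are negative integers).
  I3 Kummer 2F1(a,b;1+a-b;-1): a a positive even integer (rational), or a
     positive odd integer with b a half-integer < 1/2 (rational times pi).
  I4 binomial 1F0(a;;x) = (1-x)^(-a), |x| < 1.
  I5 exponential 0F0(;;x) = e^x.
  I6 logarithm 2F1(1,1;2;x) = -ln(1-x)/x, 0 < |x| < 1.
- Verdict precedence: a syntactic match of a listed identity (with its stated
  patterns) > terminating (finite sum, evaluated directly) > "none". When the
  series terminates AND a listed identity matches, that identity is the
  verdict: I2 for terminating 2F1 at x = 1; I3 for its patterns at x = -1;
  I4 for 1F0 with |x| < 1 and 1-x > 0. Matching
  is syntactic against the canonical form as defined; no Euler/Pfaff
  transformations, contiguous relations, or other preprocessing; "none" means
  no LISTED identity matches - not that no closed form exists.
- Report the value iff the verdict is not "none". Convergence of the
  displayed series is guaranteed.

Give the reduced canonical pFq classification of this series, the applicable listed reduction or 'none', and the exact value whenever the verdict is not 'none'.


Classification (C = -2): 2F1 with upper {-9, -\frac{7}{8}}, lower {\frac{1}{3}}, argument x = -\frac{3}{7}. Verdict: terminating at k = 9: the factor (-9)_k kills every later term; summing the 10 survivors is exact. Exact value: \frac{83754207890737946671}{3494645168827531264}.

Structural cue: with t_0 = -2, the running product (C = -2, x = -3/7) telescopes to a rising factorial.
Consecutive-term ratio: r(k) = -\frac{3}{7} * (k-9) (k-\frac{7}{8}) / [(k+\frac{1}{3}) (k+1)] ; factor over Q: parameters, x = -\frac{3}{7}, and C = -2.


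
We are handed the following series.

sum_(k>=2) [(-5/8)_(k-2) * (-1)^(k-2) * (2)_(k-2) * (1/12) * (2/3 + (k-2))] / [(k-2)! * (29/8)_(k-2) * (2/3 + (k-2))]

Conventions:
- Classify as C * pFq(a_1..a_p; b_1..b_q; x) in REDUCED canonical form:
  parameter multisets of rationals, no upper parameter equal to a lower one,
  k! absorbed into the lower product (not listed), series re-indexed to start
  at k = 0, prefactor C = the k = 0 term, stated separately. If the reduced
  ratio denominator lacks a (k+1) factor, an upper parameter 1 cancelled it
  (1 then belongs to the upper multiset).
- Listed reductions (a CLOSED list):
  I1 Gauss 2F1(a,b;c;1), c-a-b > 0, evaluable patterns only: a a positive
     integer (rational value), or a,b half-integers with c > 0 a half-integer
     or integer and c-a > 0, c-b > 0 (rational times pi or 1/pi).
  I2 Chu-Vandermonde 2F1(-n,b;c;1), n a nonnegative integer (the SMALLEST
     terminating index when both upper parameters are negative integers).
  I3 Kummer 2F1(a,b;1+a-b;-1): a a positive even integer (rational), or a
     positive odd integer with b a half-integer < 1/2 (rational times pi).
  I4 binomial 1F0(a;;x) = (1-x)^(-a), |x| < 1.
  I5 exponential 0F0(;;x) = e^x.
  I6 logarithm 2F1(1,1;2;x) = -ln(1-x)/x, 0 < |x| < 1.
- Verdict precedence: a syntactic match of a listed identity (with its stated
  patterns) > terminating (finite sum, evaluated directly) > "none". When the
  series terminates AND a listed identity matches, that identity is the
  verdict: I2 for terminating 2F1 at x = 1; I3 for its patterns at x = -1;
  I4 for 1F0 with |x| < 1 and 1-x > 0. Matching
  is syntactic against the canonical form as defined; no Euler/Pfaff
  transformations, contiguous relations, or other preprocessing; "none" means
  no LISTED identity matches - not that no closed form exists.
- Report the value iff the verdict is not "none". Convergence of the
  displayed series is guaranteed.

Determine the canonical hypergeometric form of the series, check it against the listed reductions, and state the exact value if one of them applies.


Classification (C = 1/12): 2F1 with upper {-5/8, 2}, lower {29/8}, argument x = -1. Verdict: Kummer (I3) matches (x = -1; c = 29/8 equals 1+a-b for upper {-5/8, 2}: listed pattern). Exact value: 7/64.

The tell: with t_0 = 1/12, k + 2/3 divides numerator and denominator alike; C = 1/12 after cancelling.
Step ratio: r(k) = (-1) * (k-5/8) (k+2) / [(k+29/8) (k+1)] ; factor over Q: parameters, x = (-1), and C = 1/12.


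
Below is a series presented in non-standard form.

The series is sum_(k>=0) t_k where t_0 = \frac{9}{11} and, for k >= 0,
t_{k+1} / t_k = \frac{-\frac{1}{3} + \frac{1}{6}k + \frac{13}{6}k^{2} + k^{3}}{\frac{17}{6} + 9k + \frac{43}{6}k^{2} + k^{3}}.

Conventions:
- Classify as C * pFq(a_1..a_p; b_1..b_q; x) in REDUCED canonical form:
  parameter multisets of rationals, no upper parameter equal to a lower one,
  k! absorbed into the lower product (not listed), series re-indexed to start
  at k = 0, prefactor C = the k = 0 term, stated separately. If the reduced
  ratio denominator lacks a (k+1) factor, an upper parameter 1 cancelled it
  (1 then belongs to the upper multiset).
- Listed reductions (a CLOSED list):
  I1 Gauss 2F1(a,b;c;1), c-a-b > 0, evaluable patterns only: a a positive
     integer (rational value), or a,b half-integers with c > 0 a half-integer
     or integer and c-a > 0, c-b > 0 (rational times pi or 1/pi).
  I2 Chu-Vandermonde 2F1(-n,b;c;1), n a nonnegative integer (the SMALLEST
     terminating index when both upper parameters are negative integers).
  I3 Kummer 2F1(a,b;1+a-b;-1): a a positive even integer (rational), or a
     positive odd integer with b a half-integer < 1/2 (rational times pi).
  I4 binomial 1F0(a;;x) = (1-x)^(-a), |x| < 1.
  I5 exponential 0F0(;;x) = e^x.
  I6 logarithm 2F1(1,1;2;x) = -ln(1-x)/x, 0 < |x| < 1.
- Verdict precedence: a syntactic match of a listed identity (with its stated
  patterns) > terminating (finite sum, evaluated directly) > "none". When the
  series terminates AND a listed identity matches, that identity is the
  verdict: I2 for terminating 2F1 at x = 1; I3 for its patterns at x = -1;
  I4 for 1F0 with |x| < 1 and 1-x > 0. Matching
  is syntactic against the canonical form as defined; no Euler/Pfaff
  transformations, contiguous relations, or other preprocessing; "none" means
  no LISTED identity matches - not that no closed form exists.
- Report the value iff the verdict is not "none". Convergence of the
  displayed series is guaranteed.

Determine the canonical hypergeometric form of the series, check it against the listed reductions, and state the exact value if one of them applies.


Prefactor \frac{9}{11}, argument 1: 2F1 with upper {-\frac{1}{3}, 2} over lower {\frac{17}{3}}. Verdict at x = 1: Gauss (I1, integer-parameter pattern) matches (x = 1: the Gamma ratio telescopes since c-a-b = 4 > 0 and a = 2 in Z>0). Exact value: \frac{7}{10}.

Key observation: x = 1 and the ratio is unreduced: k + 1/2 divides both sides (C = 9/11).
Consecutive-term ratio: r(k) = 1 * (k-\frac{1}{3}) (k+2) / [(k+\frac{17}{3}) (k+1)] - rational; roots negated = parameters, x = 1, C = \frac{9}{11}.


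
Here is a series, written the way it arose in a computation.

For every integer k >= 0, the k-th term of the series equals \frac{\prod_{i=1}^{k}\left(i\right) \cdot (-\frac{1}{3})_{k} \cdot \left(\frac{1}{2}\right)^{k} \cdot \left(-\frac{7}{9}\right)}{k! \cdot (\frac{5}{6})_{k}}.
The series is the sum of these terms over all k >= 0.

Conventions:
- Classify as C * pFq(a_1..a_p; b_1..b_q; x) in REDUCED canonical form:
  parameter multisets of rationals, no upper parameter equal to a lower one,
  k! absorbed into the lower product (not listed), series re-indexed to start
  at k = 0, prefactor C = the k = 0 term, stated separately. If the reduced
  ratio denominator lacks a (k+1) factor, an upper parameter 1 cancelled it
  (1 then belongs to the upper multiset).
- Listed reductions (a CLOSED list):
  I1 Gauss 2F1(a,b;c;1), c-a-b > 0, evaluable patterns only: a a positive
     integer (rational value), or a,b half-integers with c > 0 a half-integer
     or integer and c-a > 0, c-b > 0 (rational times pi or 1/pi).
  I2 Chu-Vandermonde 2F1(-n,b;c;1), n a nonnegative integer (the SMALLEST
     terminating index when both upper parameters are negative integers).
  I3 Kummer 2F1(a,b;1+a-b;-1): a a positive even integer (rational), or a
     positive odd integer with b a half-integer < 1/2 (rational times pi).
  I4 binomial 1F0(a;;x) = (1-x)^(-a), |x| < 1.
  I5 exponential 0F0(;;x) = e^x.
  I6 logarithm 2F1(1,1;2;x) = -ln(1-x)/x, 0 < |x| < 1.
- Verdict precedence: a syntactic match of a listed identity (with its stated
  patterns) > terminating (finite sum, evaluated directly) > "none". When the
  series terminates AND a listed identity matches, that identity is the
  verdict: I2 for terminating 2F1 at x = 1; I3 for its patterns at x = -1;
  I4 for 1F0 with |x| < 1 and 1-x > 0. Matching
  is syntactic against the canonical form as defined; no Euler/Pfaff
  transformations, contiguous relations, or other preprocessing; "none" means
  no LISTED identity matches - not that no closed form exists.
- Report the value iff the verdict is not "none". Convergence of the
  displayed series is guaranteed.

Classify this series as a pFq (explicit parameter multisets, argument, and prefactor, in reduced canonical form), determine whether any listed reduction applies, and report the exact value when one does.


Structural cue: with t_0 = -\frac{7}{9}, the running product (C = -7/9) telescopes to a rising factorial.
Ratio: r(k) = \frac{1}{2} * (k-\frac{1}{3}) (k+1) / [(k+\frac{5}{6}) (k+1)] - poly over poly, x = \frac{1}{2} from leading terms; C = -\frac{7}{9} at k = 0.

The series (x = \frac{1}{2}) is 2F1: upper {-\frac{1}{3}, 1}, lower {\frac{5}{6}}, prefactor -\frac{7}{9}. Verdict: none. Every listed pattern misses the 2F1 form at \frac{1}{2}, upper {-\frac{1}{3}, 1}.
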